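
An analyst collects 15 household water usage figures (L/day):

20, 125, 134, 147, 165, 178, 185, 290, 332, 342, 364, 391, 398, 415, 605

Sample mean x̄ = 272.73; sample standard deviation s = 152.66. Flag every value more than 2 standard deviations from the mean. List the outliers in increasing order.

Cutoffs at x̄ ± 2s: 272.73 ± 2·152.66 = [-32.59, 578.05].
605: z = 2.18, |z| > 2 → outlier.
Every other value lies within [-32.59, 578.05].

605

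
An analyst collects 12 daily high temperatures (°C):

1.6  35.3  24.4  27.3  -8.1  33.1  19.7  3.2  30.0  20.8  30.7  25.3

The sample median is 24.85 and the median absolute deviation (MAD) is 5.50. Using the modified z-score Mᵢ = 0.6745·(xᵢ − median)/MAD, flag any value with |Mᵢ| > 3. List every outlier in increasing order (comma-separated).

-8.1

|Mᵢ| > 3 ⇔ |xᵢ − 24.85| > 3·5.50/0.6745 = 24.46.
So outliers lie outside [0.39, 49.31].
-8.1: M = -4.04 → outlier.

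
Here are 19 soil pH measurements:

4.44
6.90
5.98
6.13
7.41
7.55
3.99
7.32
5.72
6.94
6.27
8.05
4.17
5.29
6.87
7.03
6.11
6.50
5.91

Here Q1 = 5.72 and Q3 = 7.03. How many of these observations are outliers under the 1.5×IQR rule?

0

IQR = 1.31; fences at 5.72 − 1.965 = 3.755 and 7.03 + 1.965 = 8.995.
Every value lies within the cutoffs.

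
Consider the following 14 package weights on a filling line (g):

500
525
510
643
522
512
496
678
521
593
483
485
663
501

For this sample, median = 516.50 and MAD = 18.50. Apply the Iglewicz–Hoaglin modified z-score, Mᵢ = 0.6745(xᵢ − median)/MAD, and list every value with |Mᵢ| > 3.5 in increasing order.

|Mᵢ| > 3.5 ⇔ |xᵢ − 516.50| > 3.5·18.50/0.6745 = 96.00.
So outliers lie outside [420.50, 612.50].
643: M = 4.61 → outlier.
663: M = 5.34 → outlier.
678: M = 5.89 → outlier.

643, 663, 678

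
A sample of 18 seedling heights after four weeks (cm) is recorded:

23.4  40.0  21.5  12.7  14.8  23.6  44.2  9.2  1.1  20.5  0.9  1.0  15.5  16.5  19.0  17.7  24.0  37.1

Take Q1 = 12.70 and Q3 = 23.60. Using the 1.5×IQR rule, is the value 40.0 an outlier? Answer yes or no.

yes

IQR = Q3 − Q1 = 23.60 − 12.70 = 10.90.
Lower fence = Q1 − 1.5·IQR = 12.70 − 16.35 = -3.65.
Upper fence = Q3 + 1.5·IQR = 23.60 + 16.35 = 39.95.
40.0 lies above the upper fence.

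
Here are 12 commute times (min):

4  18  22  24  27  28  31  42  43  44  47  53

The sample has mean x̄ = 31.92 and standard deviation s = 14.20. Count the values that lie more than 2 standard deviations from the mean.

Cutoffs: x̄ ± 2s = [3.52, 60.32].
Every value lies within the cutoffs.

0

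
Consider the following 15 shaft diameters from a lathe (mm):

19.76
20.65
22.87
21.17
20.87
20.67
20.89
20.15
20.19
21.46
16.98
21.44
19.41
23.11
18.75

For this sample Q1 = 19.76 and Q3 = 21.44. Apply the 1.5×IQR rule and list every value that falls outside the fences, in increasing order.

16.98

IQR = Q3 − Q1 = 21.44 − 19.76 = 1.68.
Lower fence = Q1 − 1.5·IQR = 19.76 − 2.52 = 17.24.
Upper fence = Q3 + 1.5·IQR = 21.44 + 2.52 = 23.96.
16.98 < 17.24 → outlier.
All remaining values lie within [17.24, 23.96].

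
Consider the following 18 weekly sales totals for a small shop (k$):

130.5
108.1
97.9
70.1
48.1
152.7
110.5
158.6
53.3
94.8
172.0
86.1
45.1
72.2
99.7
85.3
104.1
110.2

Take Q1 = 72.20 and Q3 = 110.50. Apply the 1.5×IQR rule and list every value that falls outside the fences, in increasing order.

172.0

IQR = Q3 − Q1 = 110.50 − 72.20 = 38.30.
Lower fence = Q1 − 1.5·IQR = 72.20 − 57.45 = 14.75.
Upper fence = Q3 + 1.5·IQR = 110.50 + 57.45 = 167.95.
172.0 > 167.95 → outlier.
All remaining values lie within [14.75, 167.95].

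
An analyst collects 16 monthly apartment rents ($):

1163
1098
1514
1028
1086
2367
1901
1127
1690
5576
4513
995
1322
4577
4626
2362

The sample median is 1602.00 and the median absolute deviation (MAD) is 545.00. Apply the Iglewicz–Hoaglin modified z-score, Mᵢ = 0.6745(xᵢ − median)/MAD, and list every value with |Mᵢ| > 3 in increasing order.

4513, 4577, 4626, 5576

|Mᵢ| > 3 ⇔ |xᵢ − 1602.00| > 3·545.00/0.6745 = 2424.02.
So outliers lie outside [-822.02, 4026.02].
4513: M = 3.60 → outlier.
4577: M = 3.68 → outlier.
4626: M = 3.74 → outlier.
5576: M = 4.92 → outlier.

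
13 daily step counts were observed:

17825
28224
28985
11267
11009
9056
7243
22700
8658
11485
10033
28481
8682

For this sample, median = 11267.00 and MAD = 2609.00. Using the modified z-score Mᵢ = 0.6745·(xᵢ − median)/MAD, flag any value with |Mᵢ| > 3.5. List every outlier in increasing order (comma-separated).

28224, 28481, 28985

|Mᵢ| > 3.5 ⇔ |xᵢ − 11267.00| > 3.5·2609.00/0.6745 = 13538.18.
So outliers lie outside [-2271.18, 24805.18].
28224: M = 4.38 → outlier.
28481: M = 4.45 → outlier.
28985: M = 4.58 → outlier.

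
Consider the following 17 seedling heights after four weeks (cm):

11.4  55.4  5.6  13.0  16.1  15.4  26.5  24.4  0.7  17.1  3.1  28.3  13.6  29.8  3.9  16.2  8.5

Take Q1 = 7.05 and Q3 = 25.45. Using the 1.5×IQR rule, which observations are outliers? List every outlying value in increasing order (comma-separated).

IQR = Q3 − Q1 = 25.45 − 7.05 = 18.40.
Lower fence = Q1 − 1.5·IQR = 7.05 − 27.60 = -20.55.
Upper fence = Q3 + 1.5·IQR = 25.45 + 27.60 = 53.05.
55.4 > 53.05 → outlier.
All remaining values lie within [-20.55, 53.05].

55.4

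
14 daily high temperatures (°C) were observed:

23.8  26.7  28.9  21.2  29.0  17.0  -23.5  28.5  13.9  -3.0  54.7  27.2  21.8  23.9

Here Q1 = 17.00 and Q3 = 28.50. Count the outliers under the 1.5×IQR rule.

IQR = 11.50; fences at 17.00 − 17.25 = -0.25 and 28.50 + 17.25 = 45.75.
Outside the cutoffs: -23.5, -3.0, 54.7.

3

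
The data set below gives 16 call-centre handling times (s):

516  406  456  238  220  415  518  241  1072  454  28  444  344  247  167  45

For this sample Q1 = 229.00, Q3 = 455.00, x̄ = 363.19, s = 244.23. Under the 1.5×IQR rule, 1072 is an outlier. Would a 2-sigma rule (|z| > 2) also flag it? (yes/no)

z = (1072 − 363.19) / 244.23 = 2.90.
|z| = 2.90 > 2.

yes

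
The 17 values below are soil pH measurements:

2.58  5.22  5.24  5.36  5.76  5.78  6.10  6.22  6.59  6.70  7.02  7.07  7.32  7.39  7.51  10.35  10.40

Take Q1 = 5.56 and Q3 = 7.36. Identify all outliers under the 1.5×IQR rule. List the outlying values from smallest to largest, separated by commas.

2.58, 10.35, 10.40

IQR = Q3 − Q1 = 7.36 − 5.56 = 1.80.
Lower fence = Q1 − 1.5·IQR = 5.56 − 2.70 = 2.86.
Upper fence = Q3 + 1.5·IQR = 7.36 + 2.70 = 10.06.
2.58 < 2.86 → outlier.
10.35 > 10.06 → outlier.
10.40 > 10.06 → outlier.
All remaining values lie within [2.86, 10.06].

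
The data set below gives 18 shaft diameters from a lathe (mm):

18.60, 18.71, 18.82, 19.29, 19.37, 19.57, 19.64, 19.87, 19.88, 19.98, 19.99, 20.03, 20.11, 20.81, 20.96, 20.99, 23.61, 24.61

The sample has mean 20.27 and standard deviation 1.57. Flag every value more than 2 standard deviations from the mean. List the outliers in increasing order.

23.61, 24.61

Cutoffs at x̄ ± 2s: 20.27 ± 2·1.57 = [17.13, 23.41].
23.61: z = 2.13, |z| > 2 → outlier.
24.61: z = 2.76, |z| > 2 → outlier.
Every other value lies within [17.13, 23.41].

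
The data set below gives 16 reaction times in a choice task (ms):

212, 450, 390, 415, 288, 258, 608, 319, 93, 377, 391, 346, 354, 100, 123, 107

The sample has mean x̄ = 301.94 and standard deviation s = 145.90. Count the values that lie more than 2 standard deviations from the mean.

Cutoffs: x̄ ± 2s = [10.14, 593.74].
Outside the cutoffs: 608.

1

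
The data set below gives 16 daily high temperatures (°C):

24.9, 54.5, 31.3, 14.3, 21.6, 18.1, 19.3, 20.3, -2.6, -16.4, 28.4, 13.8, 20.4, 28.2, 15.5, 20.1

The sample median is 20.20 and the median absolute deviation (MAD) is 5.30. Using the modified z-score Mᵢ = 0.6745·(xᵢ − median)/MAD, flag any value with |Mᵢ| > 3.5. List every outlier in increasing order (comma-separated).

-16.4, 54.5

|Mᵢ| > 3.5 ⇔ |xᵢ − 20.20| > 3.5·5.30/0.6745 = 27.50.
So outliers lie outside [-7.30, 47.70].
-16.4: M = -4.66 → outlier.
54.5: M = 4.37 → outlier.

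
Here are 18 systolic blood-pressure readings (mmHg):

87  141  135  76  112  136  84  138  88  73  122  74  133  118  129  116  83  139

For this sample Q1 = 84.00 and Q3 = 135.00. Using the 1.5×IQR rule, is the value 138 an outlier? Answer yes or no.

IQR = Q3 − Q1 = 135.00 − 84.00 = 51.00.
Lower fence = Q1 − 1.5·IQR = 84.00 − 76.50 = 7.50.
Upper fence = Q3 + 1.5·IQR = 135.00 + 76.50 = 211.50.
138 lies within [7.50, 211.50].

no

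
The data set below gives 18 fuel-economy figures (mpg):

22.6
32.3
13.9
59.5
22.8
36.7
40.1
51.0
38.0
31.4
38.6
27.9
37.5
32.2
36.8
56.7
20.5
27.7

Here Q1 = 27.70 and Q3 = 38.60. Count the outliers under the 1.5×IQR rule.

2

IQR = 10.90; fences at 27.70 − 16.35 = 11.35 and 38.60 + 16.35 = 54.95.
Outside the cutoffs: 56.7, 59.5.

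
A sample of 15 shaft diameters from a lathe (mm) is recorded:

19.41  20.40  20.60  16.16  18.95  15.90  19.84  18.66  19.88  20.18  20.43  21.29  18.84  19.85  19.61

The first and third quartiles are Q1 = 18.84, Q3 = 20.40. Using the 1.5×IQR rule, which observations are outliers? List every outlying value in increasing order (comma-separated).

15.90, 16.16

IQR = Q3 − Q1 = 20.40 − 18.84 = 1.56.
Lower fence = Q1 − 1.5·IQR = 18.84 − 2.34 = 16.50.
Upper fence = Q3 + 1.5·IQR = 20.40 + 2.34 = 22.74.
15.90 < 16.50 → outlier.
16.16 < 16.50 → outlier.
All remaining values lie within [16.50, 22.74].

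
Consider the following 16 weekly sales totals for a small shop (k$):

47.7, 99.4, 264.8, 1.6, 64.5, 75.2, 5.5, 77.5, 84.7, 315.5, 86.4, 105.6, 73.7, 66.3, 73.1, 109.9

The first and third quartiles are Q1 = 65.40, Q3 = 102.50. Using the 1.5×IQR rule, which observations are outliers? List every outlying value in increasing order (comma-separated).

1.6, 5.5, 264.8, 315.5

IQR = Q3 − Q1 = 102.50 − 65.40 = 37.10.
Lower fence = Q1 − 1.5·IQR = 65.40 − 55.65 = 9.75.
Upper fence = Q3 + 1.5·IQR = 102.50 + 55.65 = 158.15.
1.6 < 9.75 → outlier.
5.5 < 9.75 → outlier.
264.8 > 158.15 → outlier.
315.5 > 158.15 → outlier.
All remaining values lie within [9.75, 158.15].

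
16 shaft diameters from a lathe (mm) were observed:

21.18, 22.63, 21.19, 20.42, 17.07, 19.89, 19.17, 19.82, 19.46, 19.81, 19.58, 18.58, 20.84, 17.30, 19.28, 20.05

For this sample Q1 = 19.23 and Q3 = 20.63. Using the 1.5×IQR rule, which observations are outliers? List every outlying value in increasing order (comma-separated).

IQR = Q3 − Q1 = 20.63 − 19.23 = 1.40.
Lower fence = Q1 − 1.5·IQR = 19.23 − 2.10 = 17.13.
Upper fence = Q3 + 1.5·IQR = 20.63 + 2.10 = 22.73.
17.07 < 17.13 → outlier.
All remaining values lie within [17.13, 22.73].

17.07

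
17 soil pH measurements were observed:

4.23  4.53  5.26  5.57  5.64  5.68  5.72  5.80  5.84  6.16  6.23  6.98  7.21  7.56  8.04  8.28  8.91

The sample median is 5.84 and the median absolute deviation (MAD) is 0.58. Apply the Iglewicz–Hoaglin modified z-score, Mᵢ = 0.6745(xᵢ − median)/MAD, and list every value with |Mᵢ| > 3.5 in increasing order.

8.91

|Mᵢ| > 3.5 ⇔ |xᵢ − 5.84| > 3.5·0.58/0.6745 = 3.01.
So outliers lie outside [2.83, 8.85].
8.91: M = 3.57 → outlier.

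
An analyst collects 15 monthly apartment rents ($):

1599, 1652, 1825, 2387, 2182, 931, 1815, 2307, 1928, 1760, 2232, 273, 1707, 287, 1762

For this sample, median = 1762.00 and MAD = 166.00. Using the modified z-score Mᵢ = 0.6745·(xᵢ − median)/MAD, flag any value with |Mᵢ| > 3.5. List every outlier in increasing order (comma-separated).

273, 287

|Mᵢ| > 3.5 ⇔ |xᵢ − 1762.00| > 3.5·166.00/0.6745 = 861.38.
So outliers lie outside [900.62, 2623.38].
273: M = -6.05 → outlier.
287: M = -5.99 → outlier.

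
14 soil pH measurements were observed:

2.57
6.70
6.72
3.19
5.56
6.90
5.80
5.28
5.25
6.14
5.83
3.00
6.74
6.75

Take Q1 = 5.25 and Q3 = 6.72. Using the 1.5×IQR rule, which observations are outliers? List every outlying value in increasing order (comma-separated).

2.57, 3.00

IQR = Q3 − Q1 = 6.72 − 5.25 = 1.47.
Lower fence = Q1 − 1.5·IQR = 5.25 − 2.205 = 3.045.
Upper fence = Q3 + 1.5·IQR = 6.72 + 2.205 = 8.925.
2.57 < 3.045 → outlier.
3.00 < 3.045 → outlier.
All remaining values lie within [3.045, 8.925].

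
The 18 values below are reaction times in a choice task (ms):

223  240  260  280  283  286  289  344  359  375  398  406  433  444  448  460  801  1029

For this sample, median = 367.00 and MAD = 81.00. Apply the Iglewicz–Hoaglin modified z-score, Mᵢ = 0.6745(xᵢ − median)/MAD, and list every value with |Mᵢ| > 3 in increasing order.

801, 1029

|Mᵢ| > 3 ⇔ |xᵢ − 367.00| > 3·81.00/0.6745 = 360.27.
So outliers lie outside [6.73, 727.27].
801: M = 3.61 → outlier.
1029: M = 5.51 → outlier.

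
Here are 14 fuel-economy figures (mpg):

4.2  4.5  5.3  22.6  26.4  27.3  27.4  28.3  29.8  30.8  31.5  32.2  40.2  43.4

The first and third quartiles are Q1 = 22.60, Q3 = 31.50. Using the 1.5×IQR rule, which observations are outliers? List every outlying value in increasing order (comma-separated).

IQR = Q3 − Q1 = 31.50 − 22.60 = 8.90.
Lower fence = Q1 − 1.5·IQR = 22.60 − 13.35 = 9.25.
Upper fence = Q3 + 1.5·IQR = 31.50 + 13.35 = 44.85.
4.2 < 9.25 → outlier.
4.5 < 9.25 → outlier.
5.3 < 9.25 → outlier.
All remaining values lie within [9.25, 44.85].

4.2, 4.5, 5.3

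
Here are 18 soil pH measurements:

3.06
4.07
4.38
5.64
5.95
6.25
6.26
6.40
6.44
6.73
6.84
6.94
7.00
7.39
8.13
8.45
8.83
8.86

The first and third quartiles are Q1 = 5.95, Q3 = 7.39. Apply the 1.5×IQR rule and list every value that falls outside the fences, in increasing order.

IQR = Q3 − Q1 = 7.39 − 5.95 = 1.44.
Lower fence = Q1 − 1.5·IQR = 5.95 − 2.16 = 3.79.
Upper fence = Q3 + 1.5·IQR = 7.39 + 2.16 = 9.55.
3.06 < 3.79 → outlier.
All remaining values lie within [3.79, 9.55].

3.06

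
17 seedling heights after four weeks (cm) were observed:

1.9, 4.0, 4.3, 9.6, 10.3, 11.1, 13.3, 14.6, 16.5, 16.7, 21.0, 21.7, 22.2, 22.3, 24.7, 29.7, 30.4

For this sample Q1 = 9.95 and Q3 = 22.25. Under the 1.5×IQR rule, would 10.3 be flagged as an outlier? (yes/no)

IQR = Q3 − Q1 = 22.25 − 9.95 = 12.30.
Lower fence = Q1 − 1.5·IQR = 9.95 − 18.45 = -8.50.
Upper fence = Q3 + 1.5·IQR = 22.25 + 18.45 = 40.70.
10.3 lies within [-8.50, 40.70].

no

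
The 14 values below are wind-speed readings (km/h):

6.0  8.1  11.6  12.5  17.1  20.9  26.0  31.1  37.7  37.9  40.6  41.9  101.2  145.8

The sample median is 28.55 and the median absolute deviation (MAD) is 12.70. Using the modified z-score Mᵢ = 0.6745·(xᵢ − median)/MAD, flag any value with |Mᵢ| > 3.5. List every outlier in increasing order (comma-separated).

|Mᵢ| > 3.5 ⇔ |xᵢ − 28.55| > 3.5·12.70/0.6745 = 65.90.
So outliers lie outside [-37.35, 94.45].
101.2: M = 3.86 → outlier.
145.8: M = 6.23 → outlier.

101.2, 145.8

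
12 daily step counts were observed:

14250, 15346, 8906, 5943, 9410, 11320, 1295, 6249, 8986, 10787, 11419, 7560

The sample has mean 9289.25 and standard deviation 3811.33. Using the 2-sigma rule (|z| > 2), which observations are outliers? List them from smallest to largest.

Cutoffs at x̄ ± 2s: 9289.25 ± 2·3811.33 = [1666.59, 16911.91].
1295: z = -2.10, |z| > 2 → outlier.
Every other value lies within [1666.59, 16911.91].

1295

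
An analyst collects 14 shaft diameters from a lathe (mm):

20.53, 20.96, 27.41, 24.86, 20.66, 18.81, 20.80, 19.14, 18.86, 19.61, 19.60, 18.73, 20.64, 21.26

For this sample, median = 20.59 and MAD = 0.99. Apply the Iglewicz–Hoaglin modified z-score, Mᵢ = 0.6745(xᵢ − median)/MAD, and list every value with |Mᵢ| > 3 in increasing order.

27.41

|Mᵢ| > 3 ⇔ |xᵢ − 20.59| > 3·0.99/0.6745 = 4.40.
So outliers lie outside [16.19, 24.99].
27.41: M = 4.65 → outlier.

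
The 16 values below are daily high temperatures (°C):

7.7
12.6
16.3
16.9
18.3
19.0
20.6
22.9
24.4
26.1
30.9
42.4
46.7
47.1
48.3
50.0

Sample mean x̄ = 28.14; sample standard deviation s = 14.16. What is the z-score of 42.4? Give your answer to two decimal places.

z = (42.4 − 28.14) / 14.16 = 1.01.

1.01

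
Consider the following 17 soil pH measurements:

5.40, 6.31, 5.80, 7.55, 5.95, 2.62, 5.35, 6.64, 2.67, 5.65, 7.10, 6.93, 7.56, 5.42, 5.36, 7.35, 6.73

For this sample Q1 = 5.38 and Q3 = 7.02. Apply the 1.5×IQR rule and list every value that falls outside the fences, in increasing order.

2.62, 2.67

IQR = Q3 − Q1 = 7.02 − 5.38 = 1.64.
Lower fence = Q1 − 1.5·IQR = 5.38 − 2.46 = 2.92.
Upper fence = Q3 + 1.5·IQR = 7.02 + 2.46 = 9.48.
2.62 < 2.92 → outlier.
2.67 < 2.92 → outlier.
All remaining values lie within [2.92, 9.48].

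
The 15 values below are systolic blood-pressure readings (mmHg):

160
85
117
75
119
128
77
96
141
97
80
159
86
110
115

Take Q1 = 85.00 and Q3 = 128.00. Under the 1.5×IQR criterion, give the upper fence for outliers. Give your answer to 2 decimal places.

192.50

IQR = Q3 − Q1 = 128.00 − 85.00 = 43.00.
Lower fence = Q1 − 1.5·IQR = 85.00 − 64.50 = 20.50.
Upper fence = Q3 + 1.5·IQR = 128.00 + 64.50 = 192.50.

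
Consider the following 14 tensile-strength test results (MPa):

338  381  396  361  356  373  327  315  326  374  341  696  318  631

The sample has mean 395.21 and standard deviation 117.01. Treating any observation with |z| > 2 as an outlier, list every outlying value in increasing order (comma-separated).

631, 696

Cutoffs at x̄ ± 2s: 395.21 ± 2·117.01 = [161.19, 629.23].
631: z = 2.02, |z| > 2 → outlier.
696: z = 2.57, |z| > 2 → outlier.
Every other value lies within [161.19, 629.23].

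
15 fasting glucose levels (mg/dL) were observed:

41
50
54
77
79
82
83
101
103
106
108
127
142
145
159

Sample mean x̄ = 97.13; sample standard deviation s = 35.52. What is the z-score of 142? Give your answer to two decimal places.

1.26

z = (142 − 97.13) / 35.52 = 1.26.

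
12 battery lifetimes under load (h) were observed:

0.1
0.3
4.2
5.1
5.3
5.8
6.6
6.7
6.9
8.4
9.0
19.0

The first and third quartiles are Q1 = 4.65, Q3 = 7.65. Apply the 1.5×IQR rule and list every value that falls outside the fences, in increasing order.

0.1, 19.0

IQR = Q3 − Q1 = 7.65 − 4.65 = 3.00.
Lower fence = Q1 − 1.5·IQR = 4.65 − 4.50 = 0.15.
Upper fence = Q3 + 1.5·IQR = 7.65 + 4.50 = 12.15.
0.1 < 0.15 → outlier.
19.0 > 12.15 → outlier.
All remaining values lie within [0.15, 12.15].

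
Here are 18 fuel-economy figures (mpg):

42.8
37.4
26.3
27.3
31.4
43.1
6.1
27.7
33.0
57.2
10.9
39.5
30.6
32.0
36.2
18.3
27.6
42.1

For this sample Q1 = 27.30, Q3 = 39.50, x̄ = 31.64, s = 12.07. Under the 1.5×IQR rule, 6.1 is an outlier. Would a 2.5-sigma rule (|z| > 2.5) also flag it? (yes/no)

z = (6.1 − 31.64) / 12.07 = -2.12.
|z| = 2.12 ≤ 2.5.

no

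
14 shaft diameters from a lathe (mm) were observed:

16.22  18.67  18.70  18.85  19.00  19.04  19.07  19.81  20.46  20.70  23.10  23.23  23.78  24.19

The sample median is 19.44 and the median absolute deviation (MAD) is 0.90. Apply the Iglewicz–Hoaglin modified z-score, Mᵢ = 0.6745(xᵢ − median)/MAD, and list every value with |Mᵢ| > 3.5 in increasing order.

24.19

|Mᵢ| > 3.5 ⇔ |xᵢ − 19.44| > 3.5·0.90/0.6745 = 4.67.
So outliers lie outside [14.77, 24.11].
24.19: M = 3.56 → outlier.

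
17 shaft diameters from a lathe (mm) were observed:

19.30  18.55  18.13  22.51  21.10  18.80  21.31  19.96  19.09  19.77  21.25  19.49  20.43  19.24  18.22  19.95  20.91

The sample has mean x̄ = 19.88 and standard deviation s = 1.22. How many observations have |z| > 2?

Cutoffs: x̄ ± 2s = [17.44, 22.32].
Outside the cutoffs: 22.51.

1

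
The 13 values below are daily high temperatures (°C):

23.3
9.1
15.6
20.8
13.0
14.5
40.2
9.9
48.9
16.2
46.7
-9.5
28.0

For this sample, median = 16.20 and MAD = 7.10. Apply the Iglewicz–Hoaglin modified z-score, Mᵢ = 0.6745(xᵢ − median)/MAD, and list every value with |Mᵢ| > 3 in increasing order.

|Mᵢ| > 3 ⇔ |xᵢ − 16.20| > 3·7.10/0.6745 = 31.58.
So outliers lie outside [-15.38, 47.78].
48.9: M = 3.11 → outlier.

48.9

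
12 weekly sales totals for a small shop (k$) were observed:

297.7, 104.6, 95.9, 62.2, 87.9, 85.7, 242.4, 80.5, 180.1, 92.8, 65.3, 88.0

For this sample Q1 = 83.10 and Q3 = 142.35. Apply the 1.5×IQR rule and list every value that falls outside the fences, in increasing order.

IQR = Q3 − Q1 = 142.35 − 83.10 = 59.25.
Lower fence = Q1 − 1.5·IQR = 83.10 − 88.875 = -5.775.
Upper fence = Q3 + 1.5·IQR = 142.35 + 88.875 = 231.225.
242.4 > 231.225 → outlier.
297.7 > 231.225 → outlier.
All remaining values lie within [-5.775, 231.225].

242.4, 297.7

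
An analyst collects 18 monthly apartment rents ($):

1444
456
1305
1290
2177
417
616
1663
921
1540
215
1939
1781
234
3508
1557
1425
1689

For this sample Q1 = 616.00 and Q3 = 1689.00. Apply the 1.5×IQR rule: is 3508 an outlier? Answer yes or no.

yes

IQR = Q3 − Q1 = 1689.00 − 616.00 = 1073.00.
Lower fence = Q1 − 1.5·IQR = 616.00 − 1609.50 = -993.50.
Upper fence = Q3 + 1.5·IQR = 1689.00 + 1609.50 = 3298.50.
3508 lies above the upper fence.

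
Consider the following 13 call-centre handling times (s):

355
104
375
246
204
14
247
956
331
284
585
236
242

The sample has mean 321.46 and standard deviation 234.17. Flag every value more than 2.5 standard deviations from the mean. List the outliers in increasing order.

Cutoffs at x̄ ± 2.5s: 321.46 ± 2.5·234.17 = [-263.965, 906.885].
956: z = 2.71, |z| > 2.5 → outlier.
Every other value lies within [-263.965, 906.885].

956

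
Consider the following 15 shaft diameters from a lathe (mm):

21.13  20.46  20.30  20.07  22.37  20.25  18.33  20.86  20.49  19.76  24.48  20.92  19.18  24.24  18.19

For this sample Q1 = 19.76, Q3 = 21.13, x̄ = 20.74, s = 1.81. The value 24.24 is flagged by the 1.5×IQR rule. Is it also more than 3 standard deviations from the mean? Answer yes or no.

no

z = (24.24 − 20.74) / 1.81 = 1.93.
|z| = 1.93 ≤ 3.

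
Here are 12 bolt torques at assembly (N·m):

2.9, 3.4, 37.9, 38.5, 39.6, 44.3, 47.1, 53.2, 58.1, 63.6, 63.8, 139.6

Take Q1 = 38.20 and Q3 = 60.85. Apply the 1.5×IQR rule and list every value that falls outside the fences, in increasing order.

2.9, 3.4, 139.6

IQR = Q3 − Q1 = 60.85 − 38.20 = 22.65.
Lower fence = Q1 − 1.5·IQR = 38.20 − 33.975 = 4.225.
Upper fence = Q3 + 1.5·IQR = 60.85 + 33.975 = 94.825.
2.9 < 4.225 → outlier.
3.4 < 4.225 → outlier.
139.6 > 94.825 → outlier.
All remaining values lie within [4.225, 94.825].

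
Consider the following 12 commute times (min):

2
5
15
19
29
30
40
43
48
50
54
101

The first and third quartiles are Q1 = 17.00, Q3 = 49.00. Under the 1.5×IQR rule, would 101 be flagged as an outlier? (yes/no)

yes

IQR = Q3 − Q1 = 49.00 − 17.00 = 32.00.
Lower fence = Q1 − 1.5·IQR = 17.00 − 48.00 = -31.00.
Upper fence = Q3 + 1.5·IQR = 49.00 + 48.00 = 97.00.
101 lies above the upper fence.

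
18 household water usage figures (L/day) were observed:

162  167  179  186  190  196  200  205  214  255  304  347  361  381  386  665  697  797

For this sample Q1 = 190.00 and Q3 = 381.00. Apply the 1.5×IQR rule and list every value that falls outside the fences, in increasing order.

697, 797

IQR = Q3 − Q1 = 381.00 − 190.00 = 191.00.
Lower fence = Q1 − 1.5·IQR = 190.00 − 286.50 = -96.50.
Upper fence = Q3 + 1.5·IQR = 381.00 + 286.50 = 667.50.
697 > 667.50 → outlier.
797 > 667.50 → outlier.
All remaining values lie within [-96.50, 667.50].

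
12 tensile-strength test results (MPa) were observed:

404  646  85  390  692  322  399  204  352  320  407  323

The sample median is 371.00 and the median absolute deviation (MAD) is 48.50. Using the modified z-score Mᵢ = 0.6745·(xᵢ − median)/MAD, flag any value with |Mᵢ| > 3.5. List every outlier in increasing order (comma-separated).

|Mᵢ| > 3.5 ⇔ |xᵢ − 371.00| > 3.5·48.50/0.6745 = 251.67.
So outliers lie outside [119.33, 622.67].
85: M = -3.98 → outlier.
646: M = 3.82 → outlier.
692: M = 4.46 → outlier.

85, 646, 692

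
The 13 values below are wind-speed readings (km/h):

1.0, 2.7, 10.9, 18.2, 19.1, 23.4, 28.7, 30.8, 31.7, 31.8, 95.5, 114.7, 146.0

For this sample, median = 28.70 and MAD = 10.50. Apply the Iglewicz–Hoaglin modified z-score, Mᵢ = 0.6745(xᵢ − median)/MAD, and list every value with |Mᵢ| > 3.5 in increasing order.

95.5, 114.7, 146.0

|Mᵢ| > 3.5 ⇔ |xᵢ − 28.70| > 3.5·10.50/0.6745 = 54.48.
So outliers lie outside [-25.78, 83.18].
95.5: M = 4.29 → outlier.
114.7: M = 5.52 → outlier.
146.0: M = 7.54 → outlier.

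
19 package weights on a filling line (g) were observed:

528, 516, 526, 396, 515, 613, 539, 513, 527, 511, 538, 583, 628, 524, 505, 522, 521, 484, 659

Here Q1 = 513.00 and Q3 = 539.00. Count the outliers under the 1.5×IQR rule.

5

IQR = 26.00; fences at 513.00 − 39.00 = 474.00 and 539.00 + 39.00 = 578.00.
Outside the cutoffs: 396, 583, 613, 628, 659.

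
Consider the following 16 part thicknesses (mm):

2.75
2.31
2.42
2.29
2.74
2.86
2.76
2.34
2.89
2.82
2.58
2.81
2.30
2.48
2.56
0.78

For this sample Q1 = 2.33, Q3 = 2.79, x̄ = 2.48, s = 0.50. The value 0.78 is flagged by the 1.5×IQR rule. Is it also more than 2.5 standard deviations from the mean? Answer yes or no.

z = (0.78 − 2.48) / 0.50 = -3.40.
|z| = 3.40 > 2.5.

yes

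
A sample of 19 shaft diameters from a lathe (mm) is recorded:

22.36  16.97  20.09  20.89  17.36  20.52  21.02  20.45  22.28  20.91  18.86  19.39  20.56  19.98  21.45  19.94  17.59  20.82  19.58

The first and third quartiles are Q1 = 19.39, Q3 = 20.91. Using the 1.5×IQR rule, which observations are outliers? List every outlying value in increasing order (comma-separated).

IQR = Q3 − Q1 = 20.91 − 19.39 = 1.52.
Lower fence = Q1 − 1.5·IQR = 19.39 − 2.28 = 17.11.
Upper fence = Q3 + 1.5·IQR = 20.91 + 2.28 = 23.19.
16.97 < 17.11 → outlier.
All remaining values lie within [17.11, 23.19].

16.97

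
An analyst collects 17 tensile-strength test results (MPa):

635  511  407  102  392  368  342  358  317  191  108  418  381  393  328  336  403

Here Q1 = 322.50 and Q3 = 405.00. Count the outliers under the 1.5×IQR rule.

4

IQR = 82.50; fences at 322.50 − 123.75 = 198.75 and 405.00 + 123.75 = 528.75.
Outside the cutoffs: 102, 108, 191, 635.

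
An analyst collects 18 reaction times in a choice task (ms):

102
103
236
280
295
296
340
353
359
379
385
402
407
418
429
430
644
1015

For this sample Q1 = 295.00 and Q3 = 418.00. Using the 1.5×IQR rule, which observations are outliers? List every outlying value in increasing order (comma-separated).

IQR = Q3 − Q1 = 418.00 − 295.00 = 123.00.
Lower fence = Q1 − 1.5·IQR = 295.00 − 184.50 = 110.50.
Upper fence = Q3 + 1.5·IQR = 418.00 + 184.50 = 602.50.
102 < 110.50 → outlier.
103 < 110.50 → outlier.
644 > 602.50 → outlier.
1015 > 602.50 → outlier.
All remaining values lie within [110.50, 602.50].

102, 103, 644, 1015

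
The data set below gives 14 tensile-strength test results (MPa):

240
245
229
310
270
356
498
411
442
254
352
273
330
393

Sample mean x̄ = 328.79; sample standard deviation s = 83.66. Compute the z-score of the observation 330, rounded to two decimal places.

z = (330 − 328.79) / 83.66 = 0.01.

0.01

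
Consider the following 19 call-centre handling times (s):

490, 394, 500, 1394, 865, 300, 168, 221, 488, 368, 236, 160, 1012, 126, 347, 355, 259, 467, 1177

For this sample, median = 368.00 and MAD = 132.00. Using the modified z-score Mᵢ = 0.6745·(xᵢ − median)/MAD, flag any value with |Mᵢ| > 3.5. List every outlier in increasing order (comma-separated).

1177, 1394

|Mᵢ| > 3.5 ⇔ |xᵢ − 368.00| > 3.5·132.00/0.6745 = 684.95.
So outliers lie outside [-316.95, 1052.95].
1177: M = 4.13 → outlier.
1394: M = 5.24 → outlier.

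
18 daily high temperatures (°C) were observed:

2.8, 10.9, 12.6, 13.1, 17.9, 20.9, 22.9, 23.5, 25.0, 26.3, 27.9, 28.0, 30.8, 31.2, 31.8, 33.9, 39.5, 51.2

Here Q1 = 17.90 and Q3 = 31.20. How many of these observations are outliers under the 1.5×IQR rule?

IQR = 13.30; fences at 17.90 − 19.95 = -2.05 and 31.20 + 19.95 = 51.15.
Outside the cutoffs: 51.2.

1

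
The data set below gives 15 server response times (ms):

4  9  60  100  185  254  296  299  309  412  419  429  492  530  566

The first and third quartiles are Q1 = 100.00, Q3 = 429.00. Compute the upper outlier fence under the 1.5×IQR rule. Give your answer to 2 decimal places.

922.50

IQR = Q3 − Q1 = 429.00 − 100.00 = 329.00.
Lower fence = Q1 − 1.5·IQR = 100.00 − 493.50 = -393.50.
Upper fence = Q3 + 1.5·IQR = 429.00 + 493.50 = 922.50.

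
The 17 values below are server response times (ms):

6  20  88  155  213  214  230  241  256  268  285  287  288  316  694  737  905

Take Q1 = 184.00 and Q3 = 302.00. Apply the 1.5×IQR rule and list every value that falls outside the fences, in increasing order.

IQR = Q3 − Q1 = 302.00 − 184.00 = 118.00.
Lower fence = Q1 − 1.5·IQR = 184.00 − 177.00 = 7.00.
Upper fence = Q3 + 1.5·IQR = 302.00 + 177.00 = 479.00.
6 < 7.00 → outlier.
694 > 479.00 → outlier.
737 > 479.00 → outlier.
905 > 479.00 → outlier.
All remaining values lie within [7.00, 479.00].

6, 694, 737, 905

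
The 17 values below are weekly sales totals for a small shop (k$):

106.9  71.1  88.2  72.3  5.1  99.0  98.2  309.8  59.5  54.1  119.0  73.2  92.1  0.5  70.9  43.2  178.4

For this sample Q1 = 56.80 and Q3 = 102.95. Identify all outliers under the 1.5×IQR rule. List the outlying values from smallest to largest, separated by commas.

IQR = Q3 − Q1 = 102.95 − 56.80 = 46.15.
Lower fence = Q1 − 1.5·IQR = 56.80 − 69.225 = -12.425.
Upper fence = Q3 + 1.5·IQR = 102.95 + 69.225 = 172.175.
178.4 > 172.175 → outlier.
309.8 > 172.175 → outlier.
All remaining values lie within [-12.425, 172.175].

178.4, 309.8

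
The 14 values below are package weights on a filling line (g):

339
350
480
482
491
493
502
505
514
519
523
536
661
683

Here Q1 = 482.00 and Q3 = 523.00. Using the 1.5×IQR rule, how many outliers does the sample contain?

4

IQR = 41.00; fences at 482.00 − 61.50 = 420.50 and 523.00 + 61.50 = 584.50.
Outside the cutoffs: 339, 350, 661, 683.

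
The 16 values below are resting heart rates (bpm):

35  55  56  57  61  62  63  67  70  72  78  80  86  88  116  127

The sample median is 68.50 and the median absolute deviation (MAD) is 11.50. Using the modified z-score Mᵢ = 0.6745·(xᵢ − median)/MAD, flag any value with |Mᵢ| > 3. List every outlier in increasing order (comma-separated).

127

|Mᵢ| > 3 ⇔ |xᵢ − 68.50| > 3·11.50/0.6745 = 51.15.
So outliers lie outside [17.35, 119.65].
127: M = 3.43 → outlier.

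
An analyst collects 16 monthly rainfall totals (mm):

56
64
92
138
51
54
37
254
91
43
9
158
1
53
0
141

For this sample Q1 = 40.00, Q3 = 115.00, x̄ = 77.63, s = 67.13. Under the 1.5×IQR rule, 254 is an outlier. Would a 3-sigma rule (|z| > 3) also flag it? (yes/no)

z = (254 − 77.63) / 67.13 = 2.63.
|z| = 2.63 ≤ 3.

no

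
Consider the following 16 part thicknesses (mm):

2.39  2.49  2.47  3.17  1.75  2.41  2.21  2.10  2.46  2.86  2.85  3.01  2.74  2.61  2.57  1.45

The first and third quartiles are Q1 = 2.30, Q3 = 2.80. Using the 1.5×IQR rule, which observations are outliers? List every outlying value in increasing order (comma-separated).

IQR = Q3 − Q1 = 2.80 − 2.30 = 0.50.
Lower fence = Q1 − 1.5·IQR = 2.30 − 0.75 = 1.55.
Upper fence = Q3 + 1.5·IQR = 2.80 + 0.75 = 3.55.
1.45 < 1.55 → outlier.
All remaining values lie within [1.55, 3.55].

1.45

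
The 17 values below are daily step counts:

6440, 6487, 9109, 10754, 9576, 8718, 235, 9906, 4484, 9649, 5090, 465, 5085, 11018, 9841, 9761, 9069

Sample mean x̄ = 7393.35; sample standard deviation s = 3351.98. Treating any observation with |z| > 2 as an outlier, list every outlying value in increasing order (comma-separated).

235, 465

Cutoffs at x̄ ± 2s: 7393.35 ± 2·3351.98 = [689.39, 14097.31].
235: z = -2.14, |z| > 2 → outlier.
465: z = -2.07, |z| > 2 → outlier.
Every other value lies within [689.39, 14097.31].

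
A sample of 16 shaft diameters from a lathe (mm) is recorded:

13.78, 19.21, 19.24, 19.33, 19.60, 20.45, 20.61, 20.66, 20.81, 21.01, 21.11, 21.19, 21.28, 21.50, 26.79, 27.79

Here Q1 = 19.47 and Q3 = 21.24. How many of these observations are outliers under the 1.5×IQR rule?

IQR = 1.77; fences at 19.47 − 2.655 = 16.815 and 21.24 + 2.655 = 23.895.
Outside the cutoffs: 13.78, 26.79, 27.79.

3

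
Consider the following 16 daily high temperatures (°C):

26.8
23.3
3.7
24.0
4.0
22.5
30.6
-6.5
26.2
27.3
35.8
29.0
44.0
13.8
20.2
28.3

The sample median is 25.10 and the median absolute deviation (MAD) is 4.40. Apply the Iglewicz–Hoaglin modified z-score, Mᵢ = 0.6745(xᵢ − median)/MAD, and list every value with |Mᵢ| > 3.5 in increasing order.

-6.5

|Mᵢ| > 3.5 ⇔ |xᵢ − 25.10| > 3.5·4.40/0.6745 = 22.83.
So outliers lie outside [2.27, 47.93].
-6.5: M = -4.84 → outlier.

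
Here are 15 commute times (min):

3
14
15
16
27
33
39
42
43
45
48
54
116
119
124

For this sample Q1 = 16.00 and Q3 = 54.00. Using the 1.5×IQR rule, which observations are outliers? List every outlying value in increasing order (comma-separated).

116, 119, 124

IQR = Q3 − Q1 = 54.00 − 16.00 = 38.00.
Lower fence = Q1 − 1.5·IQR = 16.00 − 57.00 = -41.00.
Upper fence = Q3 + 1.5·IQR = 54.00 + 57.00 = 111.00.
116 > 111.00 → outlier.
119 > 111.00 → outlier.
124 > 111.00 → outlier.
All remaining values lie within [-41.00, 111.00].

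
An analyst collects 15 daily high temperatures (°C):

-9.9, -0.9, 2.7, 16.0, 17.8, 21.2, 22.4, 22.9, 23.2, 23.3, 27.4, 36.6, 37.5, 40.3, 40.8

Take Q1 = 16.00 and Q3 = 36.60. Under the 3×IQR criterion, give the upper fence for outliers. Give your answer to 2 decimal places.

IQR = Q3 − Q1 = 36.60 − 16.00 = 20.60.
Lower fence = Q1 − 3·IQR = 16.00 − 61.80 = -45.80.
Upper fence = Q3 + 3·IQR = 36.60 + 61.80 = 98.40.

98.40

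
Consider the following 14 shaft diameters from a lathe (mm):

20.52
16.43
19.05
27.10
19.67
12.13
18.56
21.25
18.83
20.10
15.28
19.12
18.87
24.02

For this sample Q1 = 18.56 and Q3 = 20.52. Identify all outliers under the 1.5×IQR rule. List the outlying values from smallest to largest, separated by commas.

12.13, 15.28, 24.02, 27.10

IQR = Q3 − Q1 = 20.52 − 18.56 = 1.96.
Lower fence = Q1 − 1.5·IQR = 18.56 − 2.94 = 15.62.
Upper fence = Q3 + 1.5·IQR = 20.52 + 2.94 = 23.46.
12.13 < 15.62 → outlier.
15.28 < 15.62 → outlier.
24.02 > 23.46 → outlier.
27.10 > 23.46 → outlier.
All remaining values lie within [15.62, 23.46].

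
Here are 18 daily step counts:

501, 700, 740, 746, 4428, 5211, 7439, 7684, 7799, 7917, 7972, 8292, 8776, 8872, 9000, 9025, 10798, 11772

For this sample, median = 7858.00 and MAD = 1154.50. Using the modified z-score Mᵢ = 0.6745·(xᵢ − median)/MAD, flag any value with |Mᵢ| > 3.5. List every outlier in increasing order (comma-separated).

|Mᵢ| > 3.5 ⇔ |xᵢ − 7858.00| > 3.5·1154.50/0.6745 = 5990.73.
So outliers lie outside [1867.27, 13848.73].
501: M = -4.30 → outlier.
700: M = -4.18 → outlier.
740: M = -4.16 → outlier.
746: M = -4.16 → outlier.

501, 700, 740, 746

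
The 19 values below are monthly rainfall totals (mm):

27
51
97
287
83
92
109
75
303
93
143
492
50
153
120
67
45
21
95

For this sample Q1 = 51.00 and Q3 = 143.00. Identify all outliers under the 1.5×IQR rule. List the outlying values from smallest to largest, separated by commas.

287, 303, 492

IQR = Q3 − Q1 = 143.00 − 51.00 = 92.00.
Lower fence = Q1 − 1.5·IQR = 51.00 − 138.00 = -87.00.
Upper fence = Q3 + 1.5·IQR = 143.00 + 138.00 = 281.00.
287 > 281.00 → outlier.
303 > 281.00 → outlier.
492 > 281.00 → outlier.
All remaining values lie within [-87.00, 281.00].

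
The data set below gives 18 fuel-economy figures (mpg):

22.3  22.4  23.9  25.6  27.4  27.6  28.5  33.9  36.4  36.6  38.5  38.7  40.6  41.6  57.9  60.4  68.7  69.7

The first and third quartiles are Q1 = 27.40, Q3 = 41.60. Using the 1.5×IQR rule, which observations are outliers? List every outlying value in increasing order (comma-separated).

68.7, 69.7

IQR = Q3 − Q1 = 41.60 − 27.40 = 14.20.
Lower fence = Q1 − 1.5·IQR = 27.40 − 21.30 = 6.10.
Upper fence = Q3 + 1.5·IQR = 41.60 + 21.30 = 62.90.
68.7 > 62.90 → outlier.
69.7 > 62.90 → outlier.
All remaining values lie within [6.10, 62.90].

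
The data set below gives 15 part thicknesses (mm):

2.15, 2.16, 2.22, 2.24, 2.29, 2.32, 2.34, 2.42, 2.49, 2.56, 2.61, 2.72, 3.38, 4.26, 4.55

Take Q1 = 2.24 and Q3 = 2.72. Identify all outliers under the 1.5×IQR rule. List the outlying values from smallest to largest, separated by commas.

IQR = Q3 − Q1 = 2.72 − 2.24 = 0.48.
Lower fence = Q1 − 1.5·IQR = 2.24 − 0.72 = 1.52.
Upper fence = Q3 + 1.5·IQR = 2.72 + 0.72 = 3.44.
4.26 > 3.44 → outlier.
4.55 > 3.44 → outlier.
All remaining values lie within [1.52, 3.44].

4.26, 4.55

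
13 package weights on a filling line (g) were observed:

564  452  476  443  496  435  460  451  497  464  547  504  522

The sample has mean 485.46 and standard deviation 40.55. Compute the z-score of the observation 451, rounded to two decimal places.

z = (451 − 485.46) / 40.55 = -0.85.

-0.85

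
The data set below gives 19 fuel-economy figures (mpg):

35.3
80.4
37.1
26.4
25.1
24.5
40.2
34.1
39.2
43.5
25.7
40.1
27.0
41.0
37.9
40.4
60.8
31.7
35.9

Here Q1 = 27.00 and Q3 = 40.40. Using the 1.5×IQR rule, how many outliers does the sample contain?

IQR = 13.40; fences at 27.00 − 20.10 = 6.90 and 40.40 + 20.10 = 60.50.
Outside the cutoffs: 60.8, 80.4.

2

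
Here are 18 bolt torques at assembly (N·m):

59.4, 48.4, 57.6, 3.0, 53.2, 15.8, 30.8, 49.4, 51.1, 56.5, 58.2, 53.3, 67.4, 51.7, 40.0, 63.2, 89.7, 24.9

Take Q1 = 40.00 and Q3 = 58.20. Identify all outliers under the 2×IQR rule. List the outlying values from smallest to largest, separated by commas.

3.0

IQR = Q3 − Q1 = 58.20 − 40.00 = 18.20.
Lower fence = Q1 − 2·IQR = 40.00 − 36.40 = 3.60.
Upper fence = Q3 + 2·IQR = 58.20 + 36.40 = 94.60.
3.0 < 3.60 → outlier.
All remaining values lie within [3.60, 94.60].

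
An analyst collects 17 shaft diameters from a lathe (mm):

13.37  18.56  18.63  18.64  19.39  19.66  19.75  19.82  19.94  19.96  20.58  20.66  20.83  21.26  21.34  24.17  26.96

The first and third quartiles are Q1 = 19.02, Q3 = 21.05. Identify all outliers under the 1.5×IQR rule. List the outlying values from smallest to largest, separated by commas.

13.37, 24.17, 26.96

IQR = Q3 − Q1 = 21.05 − 19.02 = 2.03.
Lower fence = Q1 − 1.5·IQR = 19.02 − 3.045 = 15.975.
Upper fence = Q3 + 1.5·IQR = 21.05 + 3.045 = 24.095.
13.37 < 15.975 → outlier.
24.17 > 24.095 → outlier.
26.96 > 24.095 → outlier.
All remaining values lie within [15.975, 24.095].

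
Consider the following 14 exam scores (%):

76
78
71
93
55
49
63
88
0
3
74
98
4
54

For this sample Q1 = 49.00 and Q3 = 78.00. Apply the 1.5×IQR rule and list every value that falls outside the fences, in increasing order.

0, 3, 4

IQR = Q3 − Q1 = 78.00 − 49.00 = 29.00.
Lower fence = Q1 − 1.5·IQR = 49.00 − 43.50 = 5.50.
Upper fence = Q3 + 1.5·IQR = 78.00 + 43.50 = 121.50.
0 < 5.50 → outlier.
3 < 5.50 → outlier.
4 < 5.50 → outlier.
All remaining values lie within [5.50, 121.50].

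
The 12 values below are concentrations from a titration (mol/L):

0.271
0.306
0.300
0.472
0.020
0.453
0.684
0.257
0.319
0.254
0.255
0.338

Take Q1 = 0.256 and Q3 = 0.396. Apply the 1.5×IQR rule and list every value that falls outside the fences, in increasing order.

IQR = Q3 − Q1 = 0.396 − 0.256 = 0.140.
Lower fence = Q1 − 1.5·IQR = 0.256 − 0.210 = 0.046.
Upper fence = Q3 + 1.5·IQR = 0.396 + 0.210 = 0.606.
0.020 < 0.046 → outlier.
0.684 > 0.606 → outlier.
All remaining values lie within [0.046, 0.606].

0.020, 0.684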